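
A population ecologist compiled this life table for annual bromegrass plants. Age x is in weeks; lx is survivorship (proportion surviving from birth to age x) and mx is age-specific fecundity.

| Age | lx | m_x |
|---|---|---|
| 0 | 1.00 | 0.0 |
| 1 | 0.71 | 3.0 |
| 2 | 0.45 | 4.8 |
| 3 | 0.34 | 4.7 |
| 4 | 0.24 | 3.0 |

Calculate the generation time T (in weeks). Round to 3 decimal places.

2.137

lx·mx: 0, 2.13, 2.16, 1.598, 0.72 → R0 = 6.608
x·lx·mx: 0, 2.13, 4.32, 4.794, 2.88 → Σ = 14.124
T = 14.124 / 6.608 = 2.137409… → 2.137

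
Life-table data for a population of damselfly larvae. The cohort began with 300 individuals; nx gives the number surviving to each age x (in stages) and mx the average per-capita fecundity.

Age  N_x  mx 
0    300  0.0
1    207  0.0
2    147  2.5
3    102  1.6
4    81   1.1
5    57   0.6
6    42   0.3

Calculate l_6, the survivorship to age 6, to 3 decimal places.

0.140

l_6 = n_6/n_0 = 42/300 = 0.14 → 0.140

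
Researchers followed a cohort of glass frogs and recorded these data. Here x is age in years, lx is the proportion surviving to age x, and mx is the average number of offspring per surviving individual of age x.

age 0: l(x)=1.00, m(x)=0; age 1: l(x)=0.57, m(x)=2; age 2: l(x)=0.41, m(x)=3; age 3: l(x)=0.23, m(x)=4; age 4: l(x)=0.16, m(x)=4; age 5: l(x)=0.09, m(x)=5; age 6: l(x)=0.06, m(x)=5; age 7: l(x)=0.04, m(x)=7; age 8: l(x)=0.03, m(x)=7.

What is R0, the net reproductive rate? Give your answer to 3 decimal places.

lx·mx by age: 0, 1.14, 1.23, 0.92, 0.64, 0.45, 0.3, 0.28, 0.21
R0 = Σ lx·mx = 5.17 → 5.170

5.170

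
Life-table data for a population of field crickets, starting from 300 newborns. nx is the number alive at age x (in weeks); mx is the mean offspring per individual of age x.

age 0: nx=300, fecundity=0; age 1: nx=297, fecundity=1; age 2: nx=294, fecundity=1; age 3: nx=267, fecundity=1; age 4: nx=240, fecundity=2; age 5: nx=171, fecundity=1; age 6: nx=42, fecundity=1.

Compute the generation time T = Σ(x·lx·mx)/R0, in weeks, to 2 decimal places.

3.04

lx = nx/n0 = nx/300: 1, 0.99, 0.98, 0.89, 0.8, 0.57, 0.14
lx·mx: 0, 0.99, 0.98, 0.89, 1.6, 0.57, 0.14 → R0 = 5.17
x·lx·mx: 0, 0.99, 1.96, 2.67, 6.4, 2.85, 0.84 → Σ = 15.71
T = 15.71 / 5.17 = 3.038685… → 3.04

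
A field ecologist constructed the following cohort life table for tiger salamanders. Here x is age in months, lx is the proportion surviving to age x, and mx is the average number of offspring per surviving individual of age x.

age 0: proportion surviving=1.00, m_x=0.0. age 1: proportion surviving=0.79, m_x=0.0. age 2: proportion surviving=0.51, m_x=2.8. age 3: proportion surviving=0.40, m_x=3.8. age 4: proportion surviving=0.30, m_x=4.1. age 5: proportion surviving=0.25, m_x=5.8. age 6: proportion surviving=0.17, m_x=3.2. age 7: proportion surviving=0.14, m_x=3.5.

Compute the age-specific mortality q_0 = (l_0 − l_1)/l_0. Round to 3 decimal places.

0.210

q_0 = (l_0 − l_1) / l_0 = (1 − 0.79) / 1
     = 0.21 / 1 = 0.21 → 0.210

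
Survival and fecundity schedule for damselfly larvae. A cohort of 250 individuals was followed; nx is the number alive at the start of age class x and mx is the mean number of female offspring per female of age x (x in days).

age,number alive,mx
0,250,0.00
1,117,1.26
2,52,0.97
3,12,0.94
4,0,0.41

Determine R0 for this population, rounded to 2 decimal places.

0.84

lx = nx/n0 = nx/250: 1, 0.468, 0.208, 0.048, 0
lx·mx by age: 0, 0.58968, 0.20176, 0.04512, 0
R0 = Σ lx·mx = 0.83656 → 0.84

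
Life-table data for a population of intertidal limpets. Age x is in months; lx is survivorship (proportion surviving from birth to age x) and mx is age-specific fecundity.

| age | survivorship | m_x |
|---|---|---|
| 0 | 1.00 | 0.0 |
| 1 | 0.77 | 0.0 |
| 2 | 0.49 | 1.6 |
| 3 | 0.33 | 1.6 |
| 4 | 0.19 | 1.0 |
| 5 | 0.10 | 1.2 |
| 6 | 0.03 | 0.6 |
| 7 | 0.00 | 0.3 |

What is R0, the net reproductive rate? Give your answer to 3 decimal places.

1.640

lx·mx by age: 0, 0, 0.784, 0.528, 0.19, 0.12, 0.018, 0
R0 = Σ lx·mx = 1.64 → 1.640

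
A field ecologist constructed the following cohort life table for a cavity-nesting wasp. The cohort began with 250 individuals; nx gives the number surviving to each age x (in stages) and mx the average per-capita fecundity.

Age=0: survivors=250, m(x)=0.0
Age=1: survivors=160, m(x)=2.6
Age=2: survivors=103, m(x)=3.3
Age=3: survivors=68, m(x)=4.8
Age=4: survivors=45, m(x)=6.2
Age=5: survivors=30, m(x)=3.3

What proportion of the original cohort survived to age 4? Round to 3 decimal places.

l_4 = n_4/n_0 = 45/250 = 0.18 → 0.180

0.180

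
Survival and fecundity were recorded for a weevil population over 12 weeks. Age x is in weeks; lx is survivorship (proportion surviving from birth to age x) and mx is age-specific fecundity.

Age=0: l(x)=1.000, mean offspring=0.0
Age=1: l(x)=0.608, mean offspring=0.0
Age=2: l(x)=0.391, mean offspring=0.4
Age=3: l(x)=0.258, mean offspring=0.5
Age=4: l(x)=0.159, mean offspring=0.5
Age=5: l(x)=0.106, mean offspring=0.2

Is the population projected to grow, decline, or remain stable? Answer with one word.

declining

R0 = Σ lx·mx = 0 + 0 + 0.1564 + 0.129 + 0.0795 + 0.0212 = 0.3861
R0 < 1, so the population is declining.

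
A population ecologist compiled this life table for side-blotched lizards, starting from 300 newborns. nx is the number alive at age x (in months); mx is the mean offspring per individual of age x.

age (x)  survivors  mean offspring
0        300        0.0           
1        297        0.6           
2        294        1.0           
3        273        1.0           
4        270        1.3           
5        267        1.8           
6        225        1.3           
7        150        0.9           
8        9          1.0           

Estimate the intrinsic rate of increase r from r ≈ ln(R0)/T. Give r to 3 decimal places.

0.469

lx = nx/n0 = nx/300: 1, 0.99, 0.98, 0.91, 0.9, 0.89, 0.75, 0.5, 0.03
R0 = Σ lx·mx = 0 + 0.594 + 0.98 + 0.91 + 1.17 + 1.602 + 0.975 + 0.45 + 0.03 = 6.711
Σ x·lx·mx = 27.214; T = 27.214/6.711 = 4.05513…
r ≈ ln(R0)/T = ln(6.711)/4.05513… = 0.46947… → 0.469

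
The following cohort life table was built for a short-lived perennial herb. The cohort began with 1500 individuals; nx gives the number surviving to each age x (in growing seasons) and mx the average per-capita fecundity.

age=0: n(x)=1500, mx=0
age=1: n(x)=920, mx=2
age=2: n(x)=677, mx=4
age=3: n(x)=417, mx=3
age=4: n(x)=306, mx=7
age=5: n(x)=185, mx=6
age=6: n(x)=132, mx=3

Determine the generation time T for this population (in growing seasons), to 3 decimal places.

lx = nx/n0 = nx/1500: 1, 0.61333…, 0.45133…, 0.278, 0.204, 0.12333…, 0.088
lx·mx: 0, 1.226667…, 1.805333…, 0.834, 1.428, 0.74…, 0.264 → R0 = 6.298…
x·lx·mx: 0, 1.226667…, 3.610667…, 2.502, 5.712, 3.7…, 1.584 → Σ = 18.335333…
T = 18.335333… / 6.298… = 2.911295… → 2.911

2.911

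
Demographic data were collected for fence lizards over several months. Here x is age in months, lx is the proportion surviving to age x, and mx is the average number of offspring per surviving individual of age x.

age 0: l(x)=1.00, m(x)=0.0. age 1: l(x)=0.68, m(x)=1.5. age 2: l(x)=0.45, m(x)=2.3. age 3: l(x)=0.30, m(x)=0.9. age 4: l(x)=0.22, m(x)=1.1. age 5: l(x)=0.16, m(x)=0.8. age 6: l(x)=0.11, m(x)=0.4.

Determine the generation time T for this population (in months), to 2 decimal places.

lx·mx: 0, 1.02, 1.035, 0.27, 0.242, 0.128, 0.044 → R0 = 2.739
x·lx·mx: 0, 1.02, 2.07, 0.81, 0.968, 0.64, 0.264 → Σ = 5.772
T = 5.772 / 2.739 = 2.107338… → 2.11

2.11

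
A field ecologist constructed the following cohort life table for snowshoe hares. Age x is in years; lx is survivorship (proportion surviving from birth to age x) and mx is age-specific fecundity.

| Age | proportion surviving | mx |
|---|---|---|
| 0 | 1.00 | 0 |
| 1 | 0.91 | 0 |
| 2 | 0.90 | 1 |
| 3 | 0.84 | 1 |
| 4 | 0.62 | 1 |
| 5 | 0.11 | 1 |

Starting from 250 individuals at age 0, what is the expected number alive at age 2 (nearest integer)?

Expected survivors = N0 · l_2 = 250 × 0.90 = 225 → 225

225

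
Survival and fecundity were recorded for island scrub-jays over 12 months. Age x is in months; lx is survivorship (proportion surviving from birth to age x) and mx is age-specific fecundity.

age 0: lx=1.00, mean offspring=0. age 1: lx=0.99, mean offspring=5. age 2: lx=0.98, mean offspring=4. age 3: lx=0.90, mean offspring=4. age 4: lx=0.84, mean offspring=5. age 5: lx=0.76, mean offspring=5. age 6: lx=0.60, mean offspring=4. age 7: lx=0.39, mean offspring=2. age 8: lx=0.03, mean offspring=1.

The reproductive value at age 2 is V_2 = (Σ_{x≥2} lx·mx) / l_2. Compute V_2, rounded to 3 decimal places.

lx·mx for x ≥ 2: 3.92, 3.6, 4.2, 3.8, 2.4, 0.78, 0.03 → sum = 18.73
V_2 = 18.73 / l_2 = 18.73 / 0.98 = 19.112245… → 19.112

19.112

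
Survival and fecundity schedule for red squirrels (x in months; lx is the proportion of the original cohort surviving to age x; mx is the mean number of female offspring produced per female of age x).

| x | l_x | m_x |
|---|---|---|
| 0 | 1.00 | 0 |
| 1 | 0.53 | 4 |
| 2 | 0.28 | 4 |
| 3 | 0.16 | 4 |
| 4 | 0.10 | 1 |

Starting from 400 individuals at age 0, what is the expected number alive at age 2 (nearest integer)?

112

Expected survivors = N0 · l_2 = 400 × 0.28 = 112 → 112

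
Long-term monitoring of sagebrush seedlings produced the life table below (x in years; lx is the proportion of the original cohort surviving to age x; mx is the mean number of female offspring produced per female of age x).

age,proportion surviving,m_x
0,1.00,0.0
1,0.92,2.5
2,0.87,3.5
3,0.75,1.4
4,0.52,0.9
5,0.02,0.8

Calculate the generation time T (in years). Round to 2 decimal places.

lx·mx: 0, 2.3, 3.045, 1.05, 0.468, 0.016 → R0 = 6.879
x·lx·mx: 0, 2.3, 6.09, 3.15, 1.872, 0.08 → Σ = 13.492
T = 13.492 / 6.879 = 1.961332… → 1.96

1.96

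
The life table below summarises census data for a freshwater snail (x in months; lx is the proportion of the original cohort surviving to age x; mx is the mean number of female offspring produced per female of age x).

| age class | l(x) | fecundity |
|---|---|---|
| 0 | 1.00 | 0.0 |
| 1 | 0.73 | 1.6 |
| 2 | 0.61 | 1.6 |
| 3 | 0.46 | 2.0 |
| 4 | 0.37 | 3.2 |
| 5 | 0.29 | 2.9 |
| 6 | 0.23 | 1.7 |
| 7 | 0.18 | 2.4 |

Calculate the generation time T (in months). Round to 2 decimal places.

lx·mx: 0, 1.168, 0.976, 0.92, 1.184, 0.841, 0.391, 0.432 → R0 = 5.912
x·lx·mx: 0, 1.168, 1.952, 2.76, 4.736, 4.205, 2.346, 3.024 → Σ = 20.191
T = 20.191 / 5.912 = 3.415257… → 3.42

3.42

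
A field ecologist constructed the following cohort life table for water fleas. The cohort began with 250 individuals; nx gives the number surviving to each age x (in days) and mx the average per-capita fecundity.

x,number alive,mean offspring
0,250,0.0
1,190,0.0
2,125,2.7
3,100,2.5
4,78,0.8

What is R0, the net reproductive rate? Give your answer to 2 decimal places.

lx = nx/n0 = nx/250: 1, 0.76, 0.5, 0.4, 0.312
lx·mx by age: 0, 0, 1.35, 1, 0.2496
R0 = Σ lx·mx = 2.5996 → 2.60

2.60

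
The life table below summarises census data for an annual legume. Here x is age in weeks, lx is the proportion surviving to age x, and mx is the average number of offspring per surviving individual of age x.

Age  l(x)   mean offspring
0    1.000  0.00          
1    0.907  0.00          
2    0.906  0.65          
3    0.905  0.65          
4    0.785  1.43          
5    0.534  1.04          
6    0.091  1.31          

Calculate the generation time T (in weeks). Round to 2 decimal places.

lx·mx: 0, 0, 0.5889, 0.58825, 1.12255, 0.55536, 0.11921 → R0 = 2.97427
x·lx·mx: 0, 0, 1.1778, 1.76475, 4.4902, 2.7768, 0.71526 → Σ = 10.92481
T = 10.92481 / 2.97427 = 3.673106… → 3.67

3.67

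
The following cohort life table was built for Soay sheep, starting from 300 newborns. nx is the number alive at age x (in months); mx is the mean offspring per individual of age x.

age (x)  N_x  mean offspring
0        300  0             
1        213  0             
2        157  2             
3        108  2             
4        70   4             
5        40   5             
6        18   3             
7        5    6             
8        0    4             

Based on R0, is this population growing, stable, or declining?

growing

lx = nx/n0 = nx/300: 1, 0.71, 0.52333…, 0.36, 0.23333…, 0.13333…, 0.06, 0.01667…, 0
R0 = Σ lx·mx = 0 + 0 + 1.046667… + 0.72 + 0.933333… + 0.666667… + 0.18 + 0.1… + 0 = 3.646667…
R0 > 1, so the population is growing.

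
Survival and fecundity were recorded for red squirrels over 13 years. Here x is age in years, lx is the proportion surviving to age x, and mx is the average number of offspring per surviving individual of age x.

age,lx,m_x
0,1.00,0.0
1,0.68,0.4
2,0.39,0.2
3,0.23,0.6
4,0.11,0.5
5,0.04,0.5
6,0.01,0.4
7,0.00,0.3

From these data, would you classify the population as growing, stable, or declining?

declining

R0 = Σ lx·mx = 0 + 0.272 + 0.078 + 0.138 + 0.055 + 0.02 + 0.004 + 0 = 0.567
R0 < 1, so the population is declining.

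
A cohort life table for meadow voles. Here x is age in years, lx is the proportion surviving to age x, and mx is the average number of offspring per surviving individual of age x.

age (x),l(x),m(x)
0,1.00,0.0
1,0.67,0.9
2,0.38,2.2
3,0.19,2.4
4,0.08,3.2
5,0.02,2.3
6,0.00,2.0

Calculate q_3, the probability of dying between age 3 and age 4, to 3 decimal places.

q_3 = (l_3 − l_4) / l_3 = (0.19 − 0.08) / 0.19
     = 0.11 / 0.19 = 0.578947… → 0.579

0.579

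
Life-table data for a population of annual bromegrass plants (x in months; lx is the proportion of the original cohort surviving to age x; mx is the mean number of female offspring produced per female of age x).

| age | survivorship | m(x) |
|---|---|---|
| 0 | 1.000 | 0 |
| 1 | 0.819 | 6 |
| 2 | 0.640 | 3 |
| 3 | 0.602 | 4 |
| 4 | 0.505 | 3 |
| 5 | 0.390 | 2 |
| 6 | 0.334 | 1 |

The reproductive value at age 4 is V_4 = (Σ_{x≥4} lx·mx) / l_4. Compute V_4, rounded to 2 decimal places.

lx·mx for x ≥ 4: 1.515, 0.78, 0.334 → sum = 2.629
V_4 = 2.629 / l_4 = 2.629 / 0.505 = 5.205941… → 5.21

5.21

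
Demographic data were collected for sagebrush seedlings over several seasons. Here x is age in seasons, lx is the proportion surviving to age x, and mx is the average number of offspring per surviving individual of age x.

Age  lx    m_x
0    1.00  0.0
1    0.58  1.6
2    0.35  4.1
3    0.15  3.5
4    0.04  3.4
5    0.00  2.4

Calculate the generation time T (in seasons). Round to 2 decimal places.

lx·mx: 0, 0.928, 1.435, 0.525, 0.136, 0 → R0 = 3.024
x·lx·mx: 0, 0.928, 2.87, 1.575, 0.544, 0 → Σ = 5.917
T = 5.917 / 3.024 = 1.95668… → 1.96

1.96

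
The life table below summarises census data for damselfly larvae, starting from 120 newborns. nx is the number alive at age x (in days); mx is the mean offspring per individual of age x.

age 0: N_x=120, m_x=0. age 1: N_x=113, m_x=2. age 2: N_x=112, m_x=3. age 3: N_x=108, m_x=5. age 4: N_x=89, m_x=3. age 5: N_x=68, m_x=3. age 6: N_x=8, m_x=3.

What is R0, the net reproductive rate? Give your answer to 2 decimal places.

13.31

lx = nx/n0 = nx/120: 1, 0.94167…, 0.93333…, 0.9, 0.74167…, 0.56667…, 0.06667…
lx·mx by age: 0, 1.883333…, 2.8…, 4.5, 2.225…, 1.7…, 0.2…
R0 = Σ lx·mx = 13.308333… → 13.31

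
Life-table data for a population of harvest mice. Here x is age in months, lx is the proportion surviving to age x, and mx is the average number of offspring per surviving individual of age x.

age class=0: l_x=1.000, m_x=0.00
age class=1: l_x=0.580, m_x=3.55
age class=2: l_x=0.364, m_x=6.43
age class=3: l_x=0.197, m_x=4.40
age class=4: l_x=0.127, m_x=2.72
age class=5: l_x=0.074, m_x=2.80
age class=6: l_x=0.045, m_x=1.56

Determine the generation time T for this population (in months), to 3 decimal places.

2.068

lx·mx: 0, 2.059, 2.34052, 0.8668, 0.34544, 0.2072, 0.0702 → R0 = 5.88916
x·lx·mx: 0, 2.059, 4.68104, 2.6004, 1.38176, 1.036, 0.4212 → Σ = 12.1794
T = 12.1794 / 5.88916 = 2.068105… → 2.068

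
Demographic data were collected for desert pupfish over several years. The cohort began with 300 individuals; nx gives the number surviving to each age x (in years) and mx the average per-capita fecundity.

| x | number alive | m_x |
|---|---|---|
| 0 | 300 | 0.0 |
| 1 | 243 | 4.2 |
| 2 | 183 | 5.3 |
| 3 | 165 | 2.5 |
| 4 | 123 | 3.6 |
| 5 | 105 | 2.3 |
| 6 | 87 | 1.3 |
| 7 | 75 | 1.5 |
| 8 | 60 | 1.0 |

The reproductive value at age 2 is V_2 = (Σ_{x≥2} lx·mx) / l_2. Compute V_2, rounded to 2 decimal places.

12.85

lx = nx/n0 = nx/300: 1, 0.81, 0.61, 0.55, 0.41, 0.35, 0.29, 0.25, 0.2
lx·mx for x ≥ 2: 3.233, 1.375, 1.476, 0.805, 0.377, 0.375, 0.2 → sum = 7.841
V_2 = 7.841 / l_2 = 7.841 / 0.61 = 12.854098… → 12.85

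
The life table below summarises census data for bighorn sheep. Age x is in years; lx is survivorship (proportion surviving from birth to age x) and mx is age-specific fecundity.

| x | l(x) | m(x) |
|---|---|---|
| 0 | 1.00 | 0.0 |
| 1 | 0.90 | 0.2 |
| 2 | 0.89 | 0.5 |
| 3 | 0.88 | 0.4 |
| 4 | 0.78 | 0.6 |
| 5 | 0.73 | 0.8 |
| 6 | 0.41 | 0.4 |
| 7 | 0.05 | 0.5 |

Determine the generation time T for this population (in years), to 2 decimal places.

3.64

lx·mx: 0, 0.18, 0.445, 0.352, 0.468, 0.584, 0.164, 0.025 → R0 = 2.218
x·lx·mx: 0, 0.18, 0.89, 1.056, 1.872, 2.92, 0.984, 0.175 → Σ = 8.077
T = 8.077 / 2.218 = 3.641569… → 3.64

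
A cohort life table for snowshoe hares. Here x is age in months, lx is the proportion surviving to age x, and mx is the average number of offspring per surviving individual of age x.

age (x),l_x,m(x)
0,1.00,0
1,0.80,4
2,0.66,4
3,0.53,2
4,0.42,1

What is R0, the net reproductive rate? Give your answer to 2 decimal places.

lx·mx by age: 0, 3.2, 2.64, 1.06, 0.42
R0 = Σ lx·mx = 7.32 → 7.32

7.32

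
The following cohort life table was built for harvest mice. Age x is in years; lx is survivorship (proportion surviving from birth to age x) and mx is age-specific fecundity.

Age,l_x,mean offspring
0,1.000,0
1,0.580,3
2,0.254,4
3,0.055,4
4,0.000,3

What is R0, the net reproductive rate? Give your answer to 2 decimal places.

lx·mx by age: 0, 1.74, 1.016, 0.22, 0
R0 = Σ lx·mx = 2.976 → 2.98

2.98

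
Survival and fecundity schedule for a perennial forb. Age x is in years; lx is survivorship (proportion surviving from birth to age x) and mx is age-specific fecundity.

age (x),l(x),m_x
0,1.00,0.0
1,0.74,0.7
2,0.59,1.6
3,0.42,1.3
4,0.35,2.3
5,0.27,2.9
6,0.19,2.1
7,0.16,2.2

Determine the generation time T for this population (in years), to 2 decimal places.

lx·mx: 0, 0.518, 0.944, 0.546, 0.805, 0.783, 0.399, 0.352 → R0 = 4.347
x·lx·mx: 0, 0.518, 1.888, 1.638, 3.22, 3.915, 2.394, 2.464 → Σ = 16.037
T = 16.037 / 4.347 = 3.689211… → 3.69

3.69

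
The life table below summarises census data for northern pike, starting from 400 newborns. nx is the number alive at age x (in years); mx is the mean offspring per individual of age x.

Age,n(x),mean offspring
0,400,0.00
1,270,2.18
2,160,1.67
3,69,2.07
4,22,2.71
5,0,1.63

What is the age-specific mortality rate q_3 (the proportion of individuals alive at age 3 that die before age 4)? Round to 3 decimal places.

lx = nx/n0 = nx/400: 1, 0.675, 0.4, 0.1725, 0.055, 0
q_3 = (l_3 − l_4) / l_3 = (0.1725 − 0.055) / 0.1725
     = 0.1175 / 0.1725 = 0.681159… → 0.681

0.681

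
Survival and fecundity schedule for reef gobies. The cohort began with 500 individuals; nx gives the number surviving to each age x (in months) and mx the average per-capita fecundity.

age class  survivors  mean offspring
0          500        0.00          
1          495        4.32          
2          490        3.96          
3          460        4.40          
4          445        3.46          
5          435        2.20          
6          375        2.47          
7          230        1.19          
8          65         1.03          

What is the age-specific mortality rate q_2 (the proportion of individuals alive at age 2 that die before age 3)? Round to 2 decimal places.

lx = nx/n0 = nx/500: 1, 0.99, 0.98, 0.92, 0.89, 0.87, 0.75, 0.46, 0.13
q_2 = (l_2 − l_3) / l_2 = (0.98 − 0.92) / 0.98
     = 0.06 / 0.98 = 0.061224… → 0.06

0.06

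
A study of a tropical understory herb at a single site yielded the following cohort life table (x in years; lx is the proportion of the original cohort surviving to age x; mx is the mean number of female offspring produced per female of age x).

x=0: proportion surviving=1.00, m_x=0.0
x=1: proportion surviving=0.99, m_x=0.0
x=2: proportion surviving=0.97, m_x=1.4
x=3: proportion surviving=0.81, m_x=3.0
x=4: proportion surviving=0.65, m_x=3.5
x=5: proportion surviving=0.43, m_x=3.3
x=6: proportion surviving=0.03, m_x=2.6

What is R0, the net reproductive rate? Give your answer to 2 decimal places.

lx·mx by age: 0, 0, 1.358, 2.43, 2.275, 1.419, 0.078
R0 = Σ lx·mx = 7.56 → 7.56

7.56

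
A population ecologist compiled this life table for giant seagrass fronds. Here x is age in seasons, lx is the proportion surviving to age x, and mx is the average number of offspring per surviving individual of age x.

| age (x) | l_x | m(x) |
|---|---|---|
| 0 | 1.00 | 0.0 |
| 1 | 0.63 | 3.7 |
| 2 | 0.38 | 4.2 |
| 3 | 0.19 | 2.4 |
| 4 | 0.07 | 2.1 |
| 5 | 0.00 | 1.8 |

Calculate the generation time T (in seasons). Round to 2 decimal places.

1.65

lx·mx: 0, 2.331, 1.596, 0.456, 0.147, 0 → R0 = 4.53
x·lx·mx: 0, 2.331, 3.192, 1.368, 0.588, 0 → Σ = 7.479
T = 7.479 / 4.53 = 1.650993… → 1.65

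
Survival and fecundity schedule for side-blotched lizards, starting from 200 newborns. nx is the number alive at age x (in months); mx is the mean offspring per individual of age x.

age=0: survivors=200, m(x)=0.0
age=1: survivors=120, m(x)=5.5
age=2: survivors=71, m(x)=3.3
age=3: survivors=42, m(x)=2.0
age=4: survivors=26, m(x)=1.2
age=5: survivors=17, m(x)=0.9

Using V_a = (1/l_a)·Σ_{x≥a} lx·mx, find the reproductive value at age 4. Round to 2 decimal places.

lx = nx/n0 = nx/200: 1, 0.6, 0.355, 0.21, 0.13, 0.085
lx·mx for x ≥ 4: 0.156, 0.0765 → sum = 0.2325
V_4 = 0.2325 / l_4 = 0.2325 / 0.13 = 1.788462… → 1.79

1.79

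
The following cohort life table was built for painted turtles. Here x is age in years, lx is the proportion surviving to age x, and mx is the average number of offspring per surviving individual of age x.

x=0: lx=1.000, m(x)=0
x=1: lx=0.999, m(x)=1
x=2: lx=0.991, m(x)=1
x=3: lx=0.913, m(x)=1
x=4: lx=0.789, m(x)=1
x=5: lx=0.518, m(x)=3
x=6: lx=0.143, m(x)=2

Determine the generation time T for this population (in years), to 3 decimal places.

lx·mx: 0, 0.999, 0.991, 0.913, 0.789, 1.554, 0.286 → R0 = 5.532
x·lx·mx: 0, 0.999, 1.982, 2.739, 3.156, 7.77, 1.716 → Σ = 18.362
T = 18.362 / 5.532 = 3.319234… → 3.319

3.319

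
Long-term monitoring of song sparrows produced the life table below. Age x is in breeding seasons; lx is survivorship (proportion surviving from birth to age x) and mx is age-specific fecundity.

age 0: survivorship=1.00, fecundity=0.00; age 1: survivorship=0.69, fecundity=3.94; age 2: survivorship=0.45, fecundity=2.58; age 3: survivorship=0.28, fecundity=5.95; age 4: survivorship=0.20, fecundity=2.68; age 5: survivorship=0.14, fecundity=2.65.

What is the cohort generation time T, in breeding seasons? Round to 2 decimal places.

2.18

lx·mx: 0, 2.7186, 1.161, 1.666, 0.536, 0.371 → R0 = 6.4526
x·lx·mx: 0, 2.7186, 2.322, 4.998, 2.144, 1.855 → Σ = 14.0376
T = 14.0376 / 6.4526 = 2.175495… → 2.18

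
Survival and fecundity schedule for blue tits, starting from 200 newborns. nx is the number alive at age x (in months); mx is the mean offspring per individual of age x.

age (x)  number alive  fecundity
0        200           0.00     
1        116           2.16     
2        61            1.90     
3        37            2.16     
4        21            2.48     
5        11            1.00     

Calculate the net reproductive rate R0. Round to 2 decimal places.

lx = nx/n0 = nx/200: 1, 0.58, 0.305, 0.185, 0.105, 0.055
lx·mx by age: 0, 1.2528, 0.5795, 0.3996, 0.2604, 0.055
R0 = Σ lx·mx = 2.5473 → 2.55

2.55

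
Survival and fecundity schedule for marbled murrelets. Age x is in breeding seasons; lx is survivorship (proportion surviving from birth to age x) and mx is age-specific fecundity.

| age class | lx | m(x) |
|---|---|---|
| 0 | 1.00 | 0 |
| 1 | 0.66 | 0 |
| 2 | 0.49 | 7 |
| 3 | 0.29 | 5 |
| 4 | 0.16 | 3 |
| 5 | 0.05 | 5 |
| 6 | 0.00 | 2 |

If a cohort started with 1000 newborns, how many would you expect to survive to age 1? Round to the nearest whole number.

Expected survivors = N0 · l_1 = 1000 × 0.66 = 660 → 660

660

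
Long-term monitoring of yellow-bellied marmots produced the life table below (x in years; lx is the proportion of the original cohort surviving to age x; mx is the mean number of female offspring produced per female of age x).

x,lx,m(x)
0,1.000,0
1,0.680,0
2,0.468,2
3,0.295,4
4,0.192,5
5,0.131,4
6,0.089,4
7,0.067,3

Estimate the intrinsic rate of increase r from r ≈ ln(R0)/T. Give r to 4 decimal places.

R0 = Σ lx·mx = 0 + 0 + 0.936 + 1.18 + 0.96 + 0.524 + 0.356 + 0.201 = 4.157
Σ x·lx·mx = 15.415; T = 15.415/4.157 = 3.7082…
r ≈ ln(R0)/T = ln(4.157)/3.7082… = 0.384228… → 0.3842

0.3842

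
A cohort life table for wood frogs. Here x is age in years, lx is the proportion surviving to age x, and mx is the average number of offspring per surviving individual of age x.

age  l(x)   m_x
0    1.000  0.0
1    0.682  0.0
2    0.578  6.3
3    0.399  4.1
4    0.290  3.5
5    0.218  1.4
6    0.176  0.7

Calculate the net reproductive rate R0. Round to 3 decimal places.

6.721

lx·mx by age: 0, 0, 3.6414, 1.6359, 1.015, 0.3052, 0.1232
R0 = Σ lx·mx = 6.7207 → 6.721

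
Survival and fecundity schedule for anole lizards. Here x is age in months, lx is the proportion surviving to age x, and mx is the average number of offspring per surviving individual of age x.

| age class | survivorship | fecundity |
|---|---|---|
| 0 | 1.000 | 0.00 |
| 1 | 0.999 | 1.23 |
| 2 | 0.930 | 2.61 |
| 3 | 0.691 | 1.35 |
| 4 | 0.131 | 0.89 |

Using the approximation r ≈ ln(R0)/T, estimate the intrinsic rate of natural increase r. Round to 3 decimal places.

0.780

R0 = Σ lx·mx = 0 + 1.22877 + 2.4273 + 0.93285 + 0.11659 = 4.70551
Σ x·lx·mx = 9.34828; T = 9.34828/4.70551 = 1.98667…
r ≈ ln(R0)/T = ln(4.70551)/1.98667… = 0.77956… → 0.780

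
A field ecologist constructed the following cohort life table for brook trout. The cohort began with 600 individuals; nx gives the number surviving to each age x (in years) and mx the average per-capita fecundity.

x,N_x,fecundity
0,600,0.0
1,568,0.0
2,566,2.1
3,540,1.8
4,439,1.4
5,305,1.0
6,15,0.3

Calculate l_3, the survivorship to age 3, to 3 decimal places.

l_3 = n_3/n_0 = 540/600 = 0.9 → 0.900

0.900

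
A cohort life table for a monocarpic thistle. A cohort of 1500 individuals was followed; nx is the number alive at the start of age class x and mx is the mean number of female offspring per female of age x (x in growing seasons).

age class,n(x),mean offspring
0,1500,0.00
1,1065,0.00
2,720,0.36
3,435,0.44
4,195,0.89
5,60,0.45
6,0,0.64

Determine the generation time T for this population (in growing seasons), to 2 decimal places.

lx = nx/n0 = nx/1500: 1, 0.71, 0.48, 0.29, 0.13, 0.04, 0
lx·mx: 0, 0, 0.1728, 0.1276, 0.1157, 0.018, 0 → R0 = 0.4341
x·lx·mx: 0, 0, 0.3456, 0.3828, 0.4628, 0.09, 0 → Σ = 1.2812
T = 1.2812 / 0.4341 = 2.951394… → 2.95

2.95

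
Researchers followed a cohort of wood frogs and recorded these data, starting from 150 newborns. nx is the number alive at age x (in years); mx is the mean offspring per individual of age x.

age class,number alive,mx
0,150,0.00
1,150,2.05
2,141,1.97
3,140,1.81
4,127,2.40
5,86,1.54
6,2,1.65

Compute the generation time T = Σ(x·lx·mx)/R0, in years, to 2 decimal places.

2.76

lx = nx/n0 = nx/150: 1, 1, 0.94, 0.93333…, 0.84667…, 0.57333…, 0.01333…
lx·mx: 0, 2.05, 1.8518, 1.689333…, 2.032…, 0.882933…, 0.022… → R0 = 8.528067…
x·lx·mx: 0, 2.05, 3.7036, 5.068…, 8.128…, 4.414667…, 0.132… → Σ = 23.496267…
T = 23.496267… / 8.528067… = 2.755169… → 2.76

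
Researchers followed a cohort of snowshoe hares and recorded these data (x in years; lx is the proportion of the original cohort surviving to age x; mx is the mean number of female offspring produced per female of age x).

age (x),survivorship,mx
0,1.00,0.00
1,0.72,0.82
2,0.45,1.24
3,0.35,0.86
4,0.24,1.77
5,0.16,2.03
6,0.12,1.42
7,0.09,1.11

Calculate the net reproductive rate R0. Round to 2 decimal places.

lx·mx by age: 0, 0.5904, 0.558, 0.301, 0.4248, 0.3248, 0.1704, 0.0999
R0 = Σ lx·mx = 2.4693 → 2.47

2.47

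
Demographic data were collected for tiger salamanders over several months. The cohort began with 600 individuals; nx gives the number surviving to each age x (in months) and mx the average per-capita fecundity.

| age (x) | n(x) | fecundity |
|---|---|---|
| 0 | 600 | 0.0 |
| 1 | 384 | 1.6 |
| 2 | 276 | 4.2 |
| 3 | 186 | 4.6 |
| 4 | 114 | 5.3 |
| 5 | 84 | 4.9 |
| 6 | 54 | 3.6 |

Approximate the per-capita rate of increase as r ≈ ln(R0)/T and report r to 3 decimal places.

lx = nx/n0 = nx/600: 1, 0.64, 0.46, 0.31, 0.19, 0.14, 0.09
R0 = Σ lx·mx = 0 + 1.024 + 1.932 + 1.426 + 1.007 + 0.686 + 0.324 = 6.399
Σ x·lx·mx = 18.568; T = 18.568/6.399 = 2.9017…
r ≈ ln(R0)/T = ln(6.399)/2.9017… = 0.63967… → 0.640

0.640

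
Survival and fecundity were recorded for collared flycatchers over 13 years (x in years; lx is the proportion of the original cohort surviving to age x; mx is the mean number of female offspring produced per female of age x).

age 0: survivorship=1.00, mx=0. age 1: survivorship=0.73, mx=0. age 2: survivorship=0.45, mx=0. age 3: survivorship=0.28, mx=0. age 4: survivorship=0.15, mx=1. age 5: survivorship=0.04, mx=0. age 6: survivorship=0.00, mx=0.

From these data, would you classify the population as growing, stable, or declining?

R0 = Σ lx·mx = 0 + 0 + 0 + 0 + 0.15 + 0 + 0 = 0.15
R0 < 1, so the population is declining.

declining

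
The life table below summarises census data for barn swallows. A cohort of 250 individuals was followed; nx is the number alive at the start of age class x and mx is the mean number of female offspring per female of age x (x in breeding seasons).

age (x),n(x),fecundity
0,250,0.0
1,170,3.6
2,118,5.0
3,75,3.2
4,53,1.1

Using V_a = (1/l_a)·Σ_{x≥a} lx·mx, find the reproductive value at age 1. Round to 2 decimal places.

8.83

lx = nx/n0 = nx/250: 1, 0.68, 0.472, 0.3, 0.212
lx·mx for x ≥ 1: 2.448, 2.36, 0.96, 0.2332 → sum = 6.0012
V_1 = 6.0012 / l_1 = 6.0012 / 0.68 = 8.825294… → 8.83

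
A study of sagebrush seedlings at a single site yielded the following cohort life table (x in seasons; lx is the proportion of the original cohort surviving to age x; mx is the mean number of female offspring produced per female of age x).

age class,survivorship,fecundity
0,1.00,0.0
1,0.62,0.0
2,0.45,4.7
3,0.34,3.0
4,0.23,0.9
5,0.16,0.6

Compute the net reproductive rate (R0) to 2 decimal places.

3.44

lx·mx by age: 0, 0, 2.115, 1.02, 0.207, 0.096
R0 = Σ lx·mx = 3.438 → 3.44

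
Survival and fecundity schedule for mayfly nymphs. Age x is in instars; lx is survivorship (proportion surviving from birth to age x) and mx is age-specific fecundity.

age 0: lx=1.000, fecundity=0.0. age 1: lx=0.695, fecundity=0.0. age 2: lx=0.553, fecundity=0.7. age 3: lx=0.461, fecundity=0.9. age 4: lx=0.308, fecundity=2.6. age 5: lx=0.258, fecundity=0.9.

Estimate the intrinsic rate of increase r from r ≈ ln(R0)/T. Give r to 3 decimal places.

0.175

R0 = Σ lx·mx = 0 + 0 + 0.3871 + 0.4149 + 0.8008 + 0.2322 = 1.835
Σ x·lx·mx = 6.3831; T = 6.3831/1.835 = 3.47853…
r ≈ ln(R0)/T = ln(1.835)/3.47853… = 0.17451… → 0.175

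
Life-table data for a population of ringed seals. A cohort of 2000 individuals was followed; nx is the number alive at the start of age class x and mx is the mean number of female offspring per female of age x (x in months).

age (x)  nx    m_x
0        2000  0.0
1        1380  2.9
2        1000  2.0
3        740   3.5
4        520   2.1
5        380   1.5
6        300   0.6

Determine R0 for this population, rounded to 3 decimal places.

lx = nx/n0 = nx/2000: 1, 0.69, 0.5, 0.37, 0.26, 0.19, 0.15
lx·mx by age: 0, 2.001, 1, 1.295, 0.546, 0.285, 0.09
R0 = Σ lx·mx = 5.217 → 5.217

5.217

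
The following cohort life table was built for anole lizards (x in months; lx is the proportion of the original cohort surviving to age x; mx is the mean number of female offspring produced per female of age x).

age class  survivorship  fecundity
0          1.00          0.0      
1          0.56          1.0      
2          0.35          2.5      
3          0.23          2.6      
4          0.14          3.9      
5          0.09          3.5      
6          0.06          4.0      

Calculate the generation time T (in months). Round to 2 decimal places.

2.97

lx·mx: 0, 0.56, 0.875, 0.598, 0.546, 0.315, 0.24 → R0 = 3.134
x·lx·mx: 0, 0.56, 1.75, 1.794, 2.184, 1.575, 1.44 → Σ = 9.303
T = 9.303 / 3.134 = 2.968411… → 2.97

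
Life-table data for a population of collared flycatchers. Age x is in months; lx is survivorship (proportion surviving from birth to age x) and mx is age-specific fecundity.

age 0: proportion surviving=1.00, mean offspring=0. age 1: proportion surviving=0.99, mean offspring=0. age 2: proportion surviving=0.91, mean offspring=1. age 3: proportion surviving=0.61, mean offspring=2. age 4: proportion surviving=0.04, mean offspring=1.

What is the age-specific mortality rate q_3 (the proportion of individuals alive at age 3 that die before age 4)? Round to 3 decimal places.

0.934

q_3 = (l_3 − l_4) / l_3 = (0.61 − 0.04) / 0.61
     = 0.57 / 0.61 = 0.934426… → 0.934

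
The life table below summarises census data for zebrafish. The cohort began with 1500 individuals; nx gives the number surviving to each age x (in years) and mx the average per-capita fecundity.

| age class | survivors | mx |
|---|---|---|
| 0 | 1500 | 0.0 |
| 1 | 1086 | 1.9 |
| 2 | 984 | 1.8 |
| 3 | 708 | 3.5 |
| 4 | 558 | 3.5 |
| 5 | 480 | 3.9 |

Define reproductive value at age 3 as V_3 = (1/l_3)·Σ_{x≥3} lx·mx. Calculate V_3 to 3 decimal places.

8.903

lx = nx/n0 = nx/1500: 1, 0.724, 0.656, 0.472, 0.372, 0.32
lx·mx for x ≥ 3: 1.652, 1.302, 1.248 → sum = 4.202
V_3 = 4.202 / l_3 = 4.202 / 0.472 = 8.902542… → 8.903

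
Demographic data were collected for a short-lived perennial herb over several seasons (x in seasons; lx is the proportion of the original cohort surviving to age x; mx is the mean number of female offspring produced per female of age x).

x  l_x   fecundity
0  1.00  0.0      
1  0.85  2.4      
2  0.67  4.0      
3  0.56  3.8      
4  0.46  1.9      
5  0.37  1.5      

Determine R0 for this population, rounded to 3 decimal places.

8.277

lx·mx by age: 0, 2.04, 2.68, 2.128, 0.874, 0.555
R0 = Σ lx·mx = 8.277 → 8.277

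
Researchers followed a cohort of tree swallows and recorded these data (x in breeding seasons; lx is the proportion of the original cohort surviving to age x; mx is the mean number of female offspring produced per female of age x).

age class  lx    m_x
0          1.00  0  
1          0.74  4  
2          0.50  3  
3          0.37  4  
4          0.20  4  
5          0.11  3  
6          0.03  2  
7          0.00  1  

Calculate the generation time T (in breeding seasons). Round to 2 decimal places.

lx·mx: 0, 2.96, 1.5, 1.48, 0.8, 0.33, 0.06, 0 → R0 = 7.13
x·lx·mx: 0, 2.96, 3, 4.44, 3.2, 1.65, 0.36, 0 → Σ = 15.61
T = 15.61 / 7.13 = 2.189341… → 2.19

2.19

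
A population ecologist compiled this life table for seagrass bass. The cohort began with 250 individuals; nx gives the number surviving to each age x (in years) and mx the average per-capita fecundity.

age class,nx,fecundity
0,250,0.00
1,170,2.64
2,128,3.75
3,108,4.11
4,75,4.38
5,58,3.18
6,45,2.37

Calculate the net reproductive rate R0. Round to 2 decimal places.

lx = nx/n0 = nx/250: 1, 0.68, 0.512, 0.432, 0.3, 0.232, 0.18
lx·mx by age: 0, 1.7952, 1.92, 1.77552, 1.314, 0.73776, 0.4266
R0 = Σ lx·mx = 7.96908 → 7.97

7.97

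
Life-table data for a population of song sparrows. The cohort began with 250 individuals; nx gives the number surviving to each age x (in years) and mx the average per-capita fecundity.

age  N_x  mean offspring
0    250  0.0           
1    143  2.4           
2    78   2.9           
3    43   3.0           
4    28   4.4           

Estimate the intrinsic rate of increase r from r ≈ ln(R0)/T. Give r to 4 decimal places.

lx = nx/n0 = nx/250: 1, 0.572, 0.312, 0.172, 0.112
R0 = Σ lx·mx = 0 + 1.3728 + 0.9048 + 0.516 + 0.4928 = 3.2864
Σ x·lx·mx = 6.7016; T = 6.7016/3.2864 = 2.03919…
r ≈ ln(R0)/T = ln(3.2864)/2.03919… = 0.583463… → 0.5835

0.5835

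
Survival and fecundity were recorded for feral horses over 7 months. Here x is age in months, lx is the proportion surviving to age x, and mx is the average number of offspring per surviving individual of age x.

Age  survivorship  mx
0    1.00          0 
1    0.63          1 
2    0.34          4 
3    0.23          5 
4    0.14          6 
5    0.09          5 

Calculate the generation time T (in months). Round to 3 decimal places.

lx·mx: 0, 0.63, 1.36, 1.15, 0.84, 0.45 → R0 = 4.43
x·lx·mx: 0, 0.63, 2.72, 3.45, 3.36, 2.25 → Σ = 12.41
T = 12.41 / 4.43 = 2.801354… → 2.801

2.801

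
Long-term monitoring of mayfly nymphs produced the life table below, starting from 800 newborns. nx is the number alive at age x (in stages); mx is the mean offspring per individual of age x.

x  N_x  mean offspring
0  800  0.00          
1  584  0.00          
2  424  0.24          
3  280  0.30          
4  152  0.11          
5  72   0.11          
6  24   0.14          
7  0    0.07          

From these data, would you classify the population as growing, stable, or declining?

declining

lx = nx/n0 = nx/800: 1, 0.73, 0.53, 0.35, 0.19, 0.09, 0.03, 0
R0 = Σ lx·mx = 0 + 0 + 0.1272 + 0.105 + 0.0209 + 0.0099 + 0.0042 + 0 = 0.2672
R0 < 1, so the population is declining.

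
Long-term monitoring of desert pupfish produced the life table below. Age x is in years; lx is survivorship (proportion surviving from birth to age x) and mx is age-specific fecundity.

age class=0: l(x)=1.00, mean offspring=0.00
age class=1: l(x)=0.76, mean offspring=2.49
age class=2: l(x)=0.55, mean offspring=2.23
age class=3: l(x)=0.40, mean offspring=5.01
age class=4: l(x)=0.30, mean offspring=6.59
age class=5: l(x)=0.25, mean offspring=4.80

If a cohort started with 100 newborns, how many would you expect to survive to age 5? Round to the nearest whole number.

25

Expected survivors = N0 · l_5 = 100 × 0.25 = 25 → 25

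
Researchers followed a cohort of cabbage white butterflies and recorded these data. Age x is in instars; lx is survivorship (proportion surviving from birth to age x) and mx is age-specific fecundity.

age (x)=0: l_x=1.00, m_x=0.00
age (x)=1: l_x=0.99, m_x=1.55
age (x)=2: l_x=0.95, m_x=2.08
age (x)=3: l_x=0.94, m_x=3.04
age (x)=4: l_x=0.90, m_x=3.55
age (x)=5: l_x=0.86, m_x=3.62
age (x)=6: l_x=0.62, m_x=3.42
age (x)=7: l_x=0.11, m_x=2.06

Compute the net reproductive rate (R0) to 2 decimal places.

15.02

lx·mx by age: 0, 1.5345, 1.976, 2.8576, 3.195, 3.1132, 2.1204, 0.2266
R0 = Σ lx·mx = 15.0233 → 15.02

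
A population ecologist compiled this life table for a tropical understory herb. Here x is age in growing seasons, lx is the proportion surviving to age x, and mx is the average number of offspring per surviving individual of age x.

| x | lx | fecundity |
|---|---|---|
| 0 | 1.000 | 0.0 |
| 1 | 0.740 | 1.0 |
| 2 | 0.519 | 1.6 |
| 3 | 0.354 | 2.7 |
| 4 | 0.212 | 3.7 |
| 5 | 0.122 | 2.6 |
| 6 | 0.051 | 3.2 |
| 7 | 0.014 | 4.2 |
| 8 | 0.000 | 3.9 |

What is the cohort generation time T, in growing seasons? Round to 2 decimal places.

lx·mx: 0, 0.74, 0.8304, 0.9558, 0.7844, 0.3172, 0.1632, 0.0588, 0 → R0 = 3.8498
x·lx·mx: 0, 0.74, 1.6608, 2.8674, 3.1376, 1.586, 0.9792, 0.4116, 0 → Σ = 11.3826
T = 11.3826 / 3.8498 = 2.956673… → 2.96

2.96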